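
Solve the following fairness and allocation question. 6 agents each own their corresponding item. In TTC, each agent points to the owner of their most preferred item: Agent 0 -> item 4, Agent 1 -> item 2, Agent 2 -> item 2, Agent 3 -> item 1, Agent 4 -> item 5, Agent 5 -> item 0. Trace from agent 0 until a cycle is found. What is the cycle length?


Step 1: Trace the pointer graph from agent 0: 0 -> 4 -> 5 -> 0
Step 2: A cycle is detected when we revisit agent 0
Step 3: The cycle is: 0 -> 4 -> 5 -> 0
Step 4: Cycle length = 3

3


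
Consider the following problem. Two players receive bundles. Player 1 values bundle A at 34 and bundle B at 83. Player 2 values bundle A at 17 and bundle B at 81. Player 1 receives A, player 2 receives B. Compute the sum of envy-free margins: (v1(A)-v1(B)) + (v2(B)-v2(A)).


Step 1: Player 1's margin = v1(A) - v1(B) = 34 - 83 = -49
Step 2: Player 2's margin = v2(B) - v2(A) = 81 - 17 = 64
Step 3: Total margin = -49 + 64 = 15

15


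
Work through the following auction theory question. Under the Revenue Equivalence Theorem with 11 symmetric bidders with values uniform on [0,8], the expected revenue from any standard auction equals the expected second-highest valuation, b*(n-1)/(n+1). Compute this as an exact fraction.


Step 1: By Revenue Equivalence, expected revenue = b*(n-1)/(n+1)
Step 2: Substituting n = 11, b = 8
Step 3: Revenue = 8*(11-1)/(11+1) = 8*10/12
Step 4: Revenue = 80/12 = 20/3

20/3


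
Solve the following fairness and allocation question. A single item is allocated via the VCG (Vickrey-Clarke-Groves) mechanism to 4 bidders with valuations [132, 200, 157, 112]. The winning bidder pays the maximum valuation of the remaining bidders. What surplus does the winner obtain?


Step 1: The winner is the agent with the highest value: agent 1 with value 200
Step 2: Values of other agents: [132, 157, 112]
Step 3: VCG payment = max of others' values = 157
Step 4: Surplus = 200 - 157 = 43

43


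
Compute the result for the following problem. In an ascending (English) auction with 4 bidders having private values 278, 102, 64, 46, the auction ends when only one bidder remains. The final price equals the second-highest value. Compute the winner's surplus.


Step 1: Identify the highest value: 278
Step 2: Identify the second-highest value: 102
Step 3: The final price = second-highest value = 102
Step 4: Surplus = 278 - 102 = 176

176


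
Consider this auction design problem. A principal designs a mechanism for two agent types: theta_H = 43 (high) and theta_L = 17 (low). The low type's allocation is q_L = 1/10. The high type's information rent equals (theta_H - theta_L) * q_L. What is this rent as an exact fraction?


Step 1: theta_H - theta_L = 43 - 17 = 26
Step 2: Information rent = (theta_H - theta_L) * q_L
Step 3: = 26 * 1/10
Step 4: = 13/5

13/5


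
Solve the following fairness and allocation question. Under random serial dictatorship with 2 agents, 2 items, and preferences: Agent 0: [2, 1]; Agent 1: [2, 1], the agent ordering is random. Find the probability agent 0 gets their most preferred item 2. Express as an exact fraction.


Step 1: Agent 0 wants item 2
Step 2: There are 2 possible orderings of agents
Step 3: In 1 orderings, agent 0 gets item 2
Step 4: Probability = 1/2

1/2


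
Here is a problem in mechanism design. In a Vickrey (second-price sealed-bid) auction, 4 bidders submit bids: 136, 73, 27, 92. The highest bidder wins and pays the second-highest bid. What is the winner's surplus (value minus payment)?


Step 1: Sort bids in descending order: 136, 92, 73, 27
Step 2: The winning bid is the highest: 136
Step 3: The payment equals the second-highest bid: 92
Step 4: Surplus = winner's bid - payment = 136 - 92 = 44

44


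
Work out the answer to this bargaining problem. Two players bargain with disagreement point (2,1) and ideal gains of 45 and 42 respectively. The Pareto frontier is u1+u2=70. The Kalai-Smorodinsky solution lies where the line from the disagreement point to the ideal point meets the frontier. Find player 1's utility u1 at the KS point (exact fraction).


Step 1: At the KS point, (u1-d1)/r1 = (u2-d2)/r2 = t and u1+u2 = 70
Step 2: u1 = d1 + r1*t and u2 = d2 + r2*t, so (d1 + r1*t) + (d2 + r2*t) = 70
Step 3: t = (70 - 2 - 1)/(45 + 42) = 67/87
Step 4: u1 = d1 + r1*t = 2 + 45 * 67/87 = 1063/29
Step 5: (Check: u2 = d2 + r2*t = 967/29; u1+u2 = 1063/29 + 967/29 = 70, on the frontier.)

1063/29


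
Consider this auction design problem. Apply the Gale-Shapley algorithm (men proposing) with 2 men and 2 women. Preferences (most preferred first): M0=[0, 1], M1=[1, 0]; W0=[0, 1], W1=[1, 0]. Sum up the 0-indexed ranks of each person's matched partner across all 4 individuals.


Step 1: Run Gale-Shapley (men propose, women hold best offer):
  M0 proposes to W0; she accepts
  M1 proposes to W1; she accepts
Step 2: Final matching: W0-M0, W1-M1
Step 3: 0-indexed ranks (man's rank of his match, then woman's): 0 + 0 + 0 + 0
Step 4: Total rank sum = 0

0


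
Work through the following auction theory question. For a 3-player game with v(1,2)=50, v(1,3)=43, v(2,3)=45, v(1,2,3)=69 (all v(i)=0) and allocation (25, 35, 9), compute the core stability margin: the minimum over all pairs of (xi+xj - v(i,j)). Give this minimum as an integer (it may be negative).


Step 1: Slack for coalition (1,2): x1+x2 - v12 = 60 - 50 = 10
Step 2: Slack for coalition (1,3): x1+x3 - v13 = 34 - 43 = -9
Step 3: Slack for coalition (2,3): x2+x3 - v23 = 44 - 45 = -1
Step 4: Minimum slack = min(10, -9, -1) = -9, attained by (1,3); coalition (1,3) can block (slack < 0), so the allocation is not in the core

-9


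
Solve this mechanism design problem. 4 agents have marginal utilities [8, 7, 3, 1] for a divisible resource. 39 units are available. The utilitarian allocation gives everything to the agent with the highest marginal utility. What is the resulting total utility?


Step 1: The marginal utilities are [8, 7, 3, 1]
Step 2: The highest marginal utility is 8
Step 3: All 39 units go to that agent
Step 4: Total utility = 8 * 39 = 312

312


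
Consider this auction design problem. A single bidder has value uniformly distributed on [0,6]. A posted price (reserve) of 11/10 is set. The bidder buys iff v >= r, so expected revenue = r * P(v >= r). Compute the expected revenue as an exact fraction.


Step 1: Posted price r = 11/10, value support [0,6]
Step 2: P(v >= r) = (6 - 11/10)/6 = 49/60
Step 3: Expected revenue = r * P(v >= r) = 11/10 * 49/60
Step 4: Revenue = 539/600

539/600


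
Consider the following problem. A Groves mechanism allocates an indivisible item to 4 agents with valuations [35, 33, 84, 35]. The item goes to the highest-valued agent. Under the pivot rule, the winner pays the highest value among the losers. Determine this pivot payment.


Step 1: The efficient winner is agent 2 with value 84
Step 2: Other agents' values: [35, 33, 35]
Step 3: Pivot payment = max(others) = 35
Step 4: The winner pays 35

35


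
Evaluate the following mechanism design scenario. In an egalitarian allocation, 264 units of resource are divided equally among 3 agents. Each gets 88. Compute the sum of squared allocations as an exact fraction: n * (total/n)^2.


Step 1: Each agent's share = 264/3 = 88
Step 2: Square of each share = (88)^2 = 7744
Step 3: Sum of squares = 3 * 7744 = 23232

23232


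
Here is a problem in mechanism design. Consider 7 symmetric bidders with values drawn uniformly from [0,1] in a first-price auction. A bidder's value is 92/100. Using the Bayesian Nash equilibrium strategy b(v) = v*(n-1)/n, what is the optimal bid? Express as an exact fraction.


Step 1: The symmetric BNE bidding function is b(v) = v * (n-1) / n
Step 2: Substitute v = 23/25 and n = 7
Step 3: b = 23/25 * 6/7
Step 4: b = 138/175

138/175


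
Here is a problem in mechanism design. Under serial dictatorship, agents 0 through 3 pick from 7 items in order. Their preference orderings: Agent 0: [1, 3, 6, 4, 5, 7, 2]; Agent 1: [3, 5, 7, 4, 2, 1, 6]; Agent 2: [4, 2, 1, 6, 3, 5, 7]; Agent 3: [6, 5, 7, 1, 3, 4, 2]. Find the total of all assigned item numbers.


Step 1: Agent 0 picks item 1
Step 2: Agent 1 picks item 3
Step 3: Agent 2 picks item 4
Step 4: Agent 3 picks item 6
Step 5: Sum = 1 + 3 + 4 + 6 = 14

14


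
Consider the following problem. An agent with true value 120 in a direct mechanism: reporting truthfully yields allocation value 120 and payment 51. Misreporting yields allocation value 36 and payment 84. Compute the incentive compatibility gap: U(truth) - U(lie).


Step 1: U(truth) = value - payment = 120 - 51 = 69
Step 2: U(lie) = allocation - payment = 36 - 84 = -48
Step 3: IC gap = 69 - (-48) = 117

117


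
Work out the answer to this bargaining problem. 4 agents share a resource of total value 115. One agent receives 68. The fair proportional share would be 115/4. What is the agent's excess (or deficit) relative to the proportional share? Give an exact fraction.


Step 1: Proportional share = 115/4
Step 2: Agent's actual allocation = 68
Step 3: Excess = 68 - 115/4 = 157/4

157/4


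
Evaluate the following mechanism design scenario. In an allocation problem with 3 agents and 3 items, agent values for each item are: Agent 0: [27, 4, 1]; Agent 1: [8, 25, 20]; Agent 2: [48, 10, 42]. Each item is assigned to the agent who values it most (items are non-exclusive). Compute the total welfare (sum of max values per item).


Step 1: For each item, find the maximum value among all agents.
Step 2: Item 0 -> Agent 2 (value 48)
Step 3: Item 1 -> Agent 1 (value 25)
Step 4: Item 2 -> Agent 2 (value 42)
Step 5: Total welfare = 48 + 25 + 42 = 115

115


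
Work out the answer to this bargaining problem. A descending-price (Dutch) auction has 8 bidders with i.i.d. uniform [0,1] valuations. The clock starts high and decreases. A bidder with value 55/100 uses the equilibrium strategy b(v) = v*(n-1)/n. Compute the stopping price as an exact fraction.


Step 1: Dutch auctions are strategically equivalent to first-price auctions
Step 2: The equilibrium bid is b(v) = v*(n-1)/n
Step 3: b = 11/20 * 7/8
Step 4: b = 77/160

77/160


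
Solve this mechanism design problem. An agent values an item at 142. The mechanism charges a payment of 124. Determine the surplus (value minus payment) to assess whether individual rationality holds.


Step 1: Surplus = value - payment = 142 - 124 = 18
Step 2: IR is satisfied (surplus >= 0)

18


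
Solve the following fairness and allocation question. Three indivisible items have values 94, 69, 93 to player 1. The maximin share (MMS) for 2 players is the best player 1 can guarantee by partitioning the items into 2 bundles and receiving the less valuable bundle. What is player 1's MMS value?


Step 1: Item values = 94, 69, 93
Step 2: Enumerate all 2-bundle partitions and take the smaller bundle:
  Partition 1: {94} vs {69,93} -> bundles 94, 162; min = 94
  Partition 2: {69} vs {94,93} -> bundles 69, 187; min = 69
  Partition 3: {93} vs {94,69} -> bundles 93, 163; min = 93
Step 3: MMS = max(94, 69, 93) = 94

94


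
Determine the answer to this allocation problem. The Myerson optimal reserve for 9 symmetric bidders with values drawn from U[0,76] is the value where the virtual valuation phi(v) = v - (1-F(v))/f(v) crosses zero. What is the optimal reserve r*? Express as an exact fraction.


Step 1: For U[0,76], F(v) = v/76 and f(v) = 1/76
Step 2: phi(v) = v - (1 - v/76)/(1/76) = v - (76 - v) = 2v - 76
Step 3: Set phi(r*) = 0: 2r* - 76 = 0
Step 4: r* = 76/2 = 38 (the number of bidders n = 9 does not enter)

38


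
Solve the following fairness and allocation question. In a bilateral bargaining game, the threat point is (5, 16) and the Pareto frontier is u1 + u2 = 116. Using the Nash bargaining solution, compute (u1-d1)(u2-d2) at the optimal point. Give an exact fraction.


Step 1: The Nash solution splits surplus symmetrically above the disagreement point
Step 2: u1 = (total + d1 - d2)/2 = (116 + 5 - 16)/2 = 105/2
Step 3: u2 = (total - d1 + d2)/2 = (116 - 5 + 16)/2 = 127/2
Step 4: Nash product = (105/2 - 5) * (127/2 - 16)
Step 5: = 95/2 * 95/2 = 9025/4

9025/4


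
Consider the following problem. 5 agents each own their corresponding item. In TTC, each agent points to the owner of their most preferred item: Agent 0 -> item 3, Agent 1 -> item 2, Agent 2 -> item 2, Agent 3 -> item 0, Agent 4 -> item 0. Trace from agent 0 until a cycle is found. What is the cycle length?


Step 1: Trace the pointer graph from agent 0: 0 -> 3 -> 0
Step 2: A cycle is detected when we revisit agent 0
Step 3: The cycle is: 0 -> 3 -> 0
Step 4: Cycle length = 2

2


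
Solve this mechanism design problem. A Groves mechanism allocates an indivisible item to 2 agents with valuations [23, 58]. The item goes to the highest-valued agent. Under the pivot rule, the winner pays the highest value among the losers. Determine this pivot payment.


Step 1: The efficient winner is agent 1 with value 58
Step 2: Other agents' values: [23]
Step 3: Pivot payment = max(others) = 23
Step 4: The winner pays 23

23


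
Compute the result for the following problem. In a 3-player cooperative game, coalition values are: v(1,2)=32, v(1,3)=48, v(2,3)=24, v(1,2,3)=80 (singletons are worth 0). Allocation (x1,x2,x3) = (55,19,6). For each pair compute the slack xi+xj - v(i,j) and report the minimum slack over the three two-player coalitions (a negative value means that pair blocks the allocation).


Step 1: Slack for coalition (1,2): x1+x2 - v12 = 74 - 32 = 42
Step 2: Slack for coalition (1,3): x1+x3 - v13 = 61 - 48 = 13
Step 3: Slack for coalition (2,3): x2+x3 - v23 = 25 - 24 = 1
Step 4: Minimum slack = min(42, 13, 1) = 1, attained by (2,3); no pair can gain by deviating, so the allocation is in the core

1


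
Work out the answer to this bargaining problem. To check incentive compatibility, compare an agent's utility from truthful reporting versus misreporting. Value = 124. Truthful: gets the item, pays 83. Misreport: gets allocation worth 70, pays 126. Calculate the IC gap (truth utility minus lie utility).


Step 1: U(truth) = value - payment = 124 - 83 = 41
Step 2: U(lie) = allocation - payment = 70 - 126 = -56
Step 3: IC gap = 41 - (-56) = 97

97


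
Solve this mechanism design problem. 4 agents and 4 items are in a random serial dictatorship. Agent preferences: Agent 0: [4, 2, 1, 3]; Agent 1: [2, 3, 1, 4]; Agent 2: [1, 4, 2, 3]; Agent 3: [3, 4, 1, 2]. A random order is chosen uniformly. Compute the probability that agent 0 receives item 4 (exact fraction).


Step 1: Agent 0 wants item 4
Step 2: There are 24 possible orderings of agents
Step 3: In 24 orderings, agent 0 gets item 4
Step 4: Probability = 24/24 = 1

1


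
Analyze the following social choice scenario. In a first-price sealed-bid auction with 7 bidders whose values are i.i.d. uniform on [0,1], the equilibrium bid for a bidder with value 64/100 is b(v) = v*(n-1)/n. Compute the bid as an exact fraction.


Step 1: The symmetric BNE bidding function is b(v) = v * (n-1) / n
Step 2: Substitute v = 16/25 and n = 7
Step 3: b = 16/25 * 6/7
Step 4: b = 96/175

96/175


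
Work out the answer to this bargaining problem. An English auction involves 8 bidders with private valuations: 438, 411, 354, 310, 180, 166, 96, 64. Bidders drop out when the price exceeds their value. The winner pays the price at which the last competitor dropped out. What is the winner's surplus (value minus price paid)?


Step 1: Identify the highest value: 438
Step 2: Identify the second-highest value: 411
Step 3: The final price = second-highest value = 411
Step 4: Surplus = 438 - 411 = 27

27


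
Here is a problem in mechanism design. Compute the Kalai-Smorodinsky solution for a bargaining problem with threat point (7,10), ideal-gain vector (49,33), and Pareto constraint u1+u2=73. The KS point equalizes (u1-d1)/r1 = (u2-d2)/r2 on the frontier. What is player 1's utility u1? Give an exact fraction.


Step 1: At the KS point, (u1-d1)/r1 = (u2-d2)/r2 = t and u1+u2 = 73
Step 2: u1 = d1 + r1*t and u2 = d2 + r2*t, so (d1 + r1*t) + (d2 + r2*t) = 73
Step 3: t = (73 - 7 - 10)/(49 + 33) = 56/82 = 28/41
Step 4: u1 = d1 + r1*t = 7 + 49 * 28/41 = 1659/41
Step 5: (Check: u2 = d2 + r2*t = 1334/41; u1+u2 = 1659/41 + 1334/41 = 73, on the frontier.)

1659/41


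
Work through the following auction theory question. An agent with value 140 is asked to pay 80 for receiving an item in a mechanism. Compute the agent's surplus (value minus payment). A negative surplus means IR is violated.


Step 1: Surplus = value - payment = 140 - 80 = 60
Step 2: IR is satisfied (surplus >= 0)

60


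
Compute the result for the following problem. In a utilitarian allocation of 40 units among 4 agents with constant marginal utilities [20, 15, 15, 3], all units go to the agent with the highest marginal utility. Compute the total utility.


Step 1: The marginal utilities are [20, 15, 15, 3]
Step 2: The highest marginal utility is 20
Step 3: All 40 units go to that agent
Step 4: Total utility = 20 * 40 = 800

800


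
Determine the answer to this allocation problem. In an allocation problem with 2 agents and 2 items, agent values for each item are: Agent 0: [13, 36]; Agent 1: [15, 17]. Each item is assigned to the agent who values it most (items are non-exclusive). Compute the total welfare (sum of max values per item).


Step 1: For each item, find the maximum value among all agents.
Step 2: Item 0 -> Agent 1 (value 15)
Step 3: Item 1 -> Agent 0 (value 36)
Step 4: Total welfare = 15 + 36 = 51

51


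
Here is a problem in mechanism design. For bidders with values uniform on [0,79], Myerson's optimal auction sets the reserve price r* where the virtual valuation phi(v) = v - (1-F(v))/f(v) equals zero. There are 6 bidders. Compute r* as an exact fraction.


Step 1: For U[0,79], F(v) = v/79 and f(v) = 1/79
Step 2: phi(v) = v - (1 - v/79)/(1/79) = v - (79 - v) = 2v - 79
Step 3: Set phi(r*) = 0: 2r* - 79 = 0
Step 4: r* = 79/2 (the number of bidders n = 6 does not enter)

79/2


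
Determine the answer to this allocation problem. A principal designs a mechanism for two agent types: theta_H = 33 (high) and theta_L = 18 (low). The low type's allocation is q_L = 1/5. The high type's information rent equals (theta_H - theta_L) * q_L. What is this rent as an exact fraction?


Step 1: theta_H - theta_L = 33 - 18 = 15
Step 2: Information rent = (theta_H - theta_L) * q_L
Step 3: = 15 * 1/5
Step 4: = 3

3


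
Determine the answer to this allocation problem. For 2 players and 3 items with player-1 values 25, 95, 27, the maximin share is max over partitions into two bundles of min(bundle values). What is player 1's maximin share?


Step 1: Item values = 25, 95, 27
Step 2: Enumerate all 2-bundle partitions and take the smaller bundle:
  Partition 1: {25} vs {95,27} -> bundles 25, 122; min = 25
  Partition 2: {95} vs {25,27} -> bundles 95, 52; min = 52
  Partition 3: {27} vs {25,95} -> bundles 27, 120; min = 27
Step 3: MMS = max(25, 52, 27) = 52

52


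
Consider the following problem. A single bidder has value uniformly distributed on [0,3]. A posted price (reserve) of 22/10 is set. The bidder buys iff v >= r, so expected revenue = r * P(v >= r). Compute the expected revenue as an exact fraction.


Step 1: Posted price r = 11/5, value support [0,3]
Step 2: P(v >= r) = (3 - 11/5)/3 = 4/15
Step 3: Expected revenue = r * P(v >= r) = 11/5 * 4/15
Step 4: Revenue = 44/75

44/75


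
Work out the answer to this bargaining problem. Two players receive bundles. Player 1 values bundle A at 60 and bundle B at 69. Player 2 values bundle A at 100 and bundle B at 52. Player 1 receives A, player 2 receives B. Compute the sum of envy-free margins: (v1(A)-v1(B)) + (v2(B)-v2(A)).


Step 1: Player 1's margin = v1(A) - v1(B) = 60 - 69 = -9
Step 2: Player 2's margin = v2(B) - v2(A) = 52 - 100 = -48
Step 3: Total margin = -9 + -48 = -57

-57


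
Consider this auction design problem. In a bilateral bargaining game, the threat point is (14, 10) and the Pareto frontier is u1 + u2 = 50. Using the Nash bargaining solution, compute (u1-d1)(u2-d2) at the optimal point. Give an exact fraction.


Step 1: The Nash solution splits surplus symmetrically above the disagreement point
Step 2: u1 = (total + d1 - d2)/2 = (50 + 14 - 10)/2 = 27
Step 3: u2 = (total - d1 + d2)/2 = (50 - 14 + 10)/2 = 23
Step 4: Nash product = (27 - 14) * (23 - 10)
Step 5: = 13 * 13 = 169

169


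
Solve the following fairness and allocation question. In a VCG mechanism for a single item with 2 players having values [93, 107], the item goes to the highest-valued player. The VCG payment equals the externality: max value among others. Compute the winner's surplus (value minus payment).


Step 1: The winner is the agent with the highest value: agent 1 with value 107
Step 2: Values of other agents: [93]
Step 3: VCG payment = max of others' values = 93
Step 4: Surplus = 107 - 93 = 14

14


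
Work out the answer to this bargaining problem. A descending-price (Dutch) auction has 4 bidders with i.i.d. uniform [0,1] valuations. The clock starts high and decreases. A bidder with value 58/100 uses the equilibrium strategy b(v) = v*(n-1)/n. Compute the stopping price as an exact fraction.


Step 1: Dutch auctions are strategically equivalent to first-price auctions
Step 2: The equilibrium bid is b(v) = v*(n-1)/n
Step 3: b = 29/50 * 3/4
Step 4: b = 87/200

87/200


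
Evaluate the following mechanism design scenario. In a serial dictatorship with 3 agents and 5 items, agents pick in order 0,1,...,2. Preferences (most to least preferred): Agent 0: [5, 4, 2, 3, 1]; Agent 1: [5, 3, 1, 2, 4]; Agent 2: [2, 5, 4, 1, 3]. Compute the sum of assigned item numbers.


Step 1: Agent 0 picks item 5
Step 2: Agent 1 picks item 3
Step 3: Agent 2 picks item 2
Step 4: Sum = 5 + 3 + 2 = 10

10


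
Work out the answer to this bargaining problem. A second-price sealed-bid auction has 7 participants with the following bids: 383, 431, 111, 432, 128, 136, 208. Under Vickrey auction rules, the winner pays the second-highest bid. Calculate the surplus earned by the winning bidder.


Step 1: Sort bids in descending order: 432, 431, 383, 208, 136, 128, 111
Step 2: The winning bid is the highest: 432
Step 3: The payment equals the second-highest bid: 431
Step 4: Surplus = winner's bid - payment = 432 - 431 = 1

1


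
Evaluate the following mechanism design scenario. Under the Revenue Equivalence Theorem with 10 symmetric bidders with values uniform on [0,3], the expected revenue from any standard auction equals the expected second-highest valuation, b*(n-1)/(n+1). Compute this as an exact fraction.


Step 1: By Revenue Equivalence, expected revenue = b*(n-1)/(n+1)
Step 2: Substituting n = 10, b = 3
Step 3: Revenue = 3*(10-1)/(10+1) = 3*9/11
Step 4: Revenue = 27/11

27/11


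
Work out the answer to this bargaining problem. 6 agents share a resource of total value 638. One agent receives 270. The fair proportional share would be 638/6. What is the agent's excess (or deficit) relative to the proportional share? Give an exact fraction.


Step 1: Proportional share = 638/6 = 319/3
Step 2: Agent's actual allocation = 270
Step 3: Excess = 270 - 319/3 = 491/3

491/3


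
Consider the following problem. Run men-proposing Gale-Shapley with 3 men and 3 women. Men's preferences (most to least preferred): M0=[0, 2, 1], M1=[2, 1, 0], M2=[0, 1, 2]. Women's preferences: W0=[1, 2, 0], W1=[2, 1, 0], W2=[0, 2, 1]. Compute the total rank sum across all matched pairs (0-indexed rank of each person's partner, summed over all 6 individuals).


Step 1: Run Gale-Shapley (men propose, women hold best offer):
  M0 proposes to W0; she accepts
  M1 proposes to W2; she accepts
  M2 proposes to W0; she switches from M0
  M0 proposes to W2; she switches from M1
  M1 proposes to W1; she accepts
Step 2: Final matching: W0-M2, W1-M1, W2-M0
Step 3: 0-indexed ranks (man's rank of his match, then woman's): 0 + 1 + 1 + 1 + 1 + 0
Step 4: Total rank sum = 4

4


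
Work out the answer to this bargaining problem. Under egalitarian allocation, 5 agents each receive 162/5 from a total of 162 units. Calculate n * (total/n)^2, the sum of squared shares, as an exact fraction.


Step 1: Each agent's share = 162/5
Step 2: Square of each share = (162/5)^2 = 26244/25
Step 3: Sum of squares = 5 * 26244/25 = 26244/5

26244/5


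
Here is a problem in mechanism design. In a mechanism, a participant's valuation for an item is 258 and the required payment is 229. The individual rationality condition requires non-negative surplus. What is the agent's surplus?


Step 1: Surplus = value - payment = 258 - 229 = 29
Step 2: IR is satisfied (surplus >= 0)

29


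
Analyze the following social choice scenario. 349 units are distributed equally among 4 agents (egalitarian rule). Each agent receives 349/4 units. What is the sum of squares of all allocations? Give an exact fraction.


Step 1: Each agent's share = 349/4
Step 2: Square of each share = (349/4)^2 = 121801/16
Step 3: Sum of squares = 4 * 121801/16 = 121801/4

121801/4


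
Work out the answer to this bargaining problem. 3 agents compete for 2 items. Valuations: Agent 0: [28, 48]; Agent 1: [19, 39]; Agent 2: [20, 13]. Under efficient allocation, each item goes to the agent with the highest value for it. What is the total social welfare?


Step 1: For each item, find the maximum value among all agents.
Step 2: Item 0 -> Agent 0 (value 28)
Step 3: Item 1 -> Agent 0 (value 48)
Step 4: Total welfare = 28 + 48 = 76

76


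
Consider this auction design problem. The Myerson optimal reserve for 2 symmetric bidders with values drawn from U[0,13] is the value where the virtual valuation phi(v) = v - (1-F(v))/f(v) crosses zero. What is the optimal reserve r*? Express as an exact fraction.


Step 1: For U[0,13], F(v) = v/13 and f(v) = 1/13
Step 2: phi(v) = v - (1 - v/13)/(1/13) = v - (13 - v) = 2v - 13
Step 3: Set phi(r*) = 0: 2r* - 13 = 0
Step 4: r* = 13/2 (the number of bidders n = 2 does not enter)

13/2


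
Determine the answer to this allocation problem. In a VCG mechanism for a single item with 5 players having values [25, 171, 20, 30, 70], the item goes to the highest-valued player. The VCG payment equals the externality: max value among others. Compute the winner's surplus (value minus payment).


Step 1: The winner is the agent with the highest value: agent 1 with value 171
Step 2: Values of other agents: [25, 20, 30, 70]
Step 3: VCG payment = max of others' values = 70
Step 4: Surplus = 171 - 70 = 101

101


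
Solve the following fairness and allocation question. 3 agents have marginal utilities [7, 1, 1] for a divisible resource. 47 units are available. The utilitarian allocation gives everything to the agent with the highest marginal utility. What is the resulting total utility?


Step 1: The marginal utilities are [7, 1, 1]
Step 2: The highest marginal utility is 7
Step 3: All 47 units go to that agent
Step 4: Total utility = 7 * 47 = 329

329


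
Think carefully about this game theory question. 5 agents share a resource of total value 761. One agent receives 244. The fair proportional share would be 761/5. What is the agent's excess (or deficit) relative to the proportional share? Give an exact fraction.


Step 1: Proportional share = 761/5
Step 2: Agent's actual allocation = 244
Step 3: Excess = 244 - 761/5 = 459/5

459/5


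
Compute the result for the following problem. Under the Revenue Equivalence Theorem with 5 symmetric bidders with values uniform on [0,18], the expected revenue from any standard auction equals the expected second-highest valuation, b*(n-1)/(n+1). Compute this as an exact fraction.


Step 1: By Revenue Equivalence, expected revenue = b*(n-1)/(n+1)
Step 2: Substituting n = 5, b = 18
Step 3: Revenue = 18*(5-1)/(5+1) = 18*4/6
Step 4: Revenue = 72/6 = 12

12


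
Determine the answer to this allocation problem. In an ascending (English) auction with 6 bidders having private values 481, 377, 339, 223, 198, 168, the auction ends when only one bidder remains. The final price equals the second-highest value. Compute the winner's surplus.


Step 1: Identify the highest value: 481
Step 2: Identify the second-highest value: 377
Step 3: The final price = second-highest value = 377
Step 4: Surplus = 481 - 377 = 104

104


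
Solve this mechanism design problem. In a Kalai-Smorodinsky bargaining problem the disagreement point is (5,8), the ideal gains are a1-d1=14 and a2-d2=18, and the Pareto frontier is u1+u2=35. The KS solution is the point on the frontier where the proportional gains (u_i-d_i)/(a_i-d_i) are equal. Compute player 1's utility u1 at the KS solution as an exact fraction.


Step 1: At the KS point, (u1-d1)/r1 = (u2-d2)/r2 = t and u1+u2 = 35
Step 2: u1 = d1 + r1*t and u2 = d2 + r2*t, so (d1 + r1*t) + (d2 + r2*t) = 35
Step 3: t = (35 - 5 - 8)/(14 + 18) = 22/32 = 11/16
Step 4: u1 = d1 + r1*t = 5 + 14 * 11/16 = 117/8
Step 5: (Check: u2 = d2 + r2*t = 163/8; u1+u2 = 117/8 + 163/8 = 35, on the frontier.)

117/8


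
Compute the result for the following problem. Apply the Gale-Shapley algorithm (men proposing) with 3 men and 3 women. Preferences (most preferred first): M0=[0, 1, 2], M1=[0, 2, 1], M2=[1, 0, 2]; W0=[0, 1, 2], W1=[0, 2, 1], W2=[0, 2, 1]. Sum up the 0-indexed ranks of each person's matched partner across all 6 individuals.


Step 1: Run Gale-Shapley (men propose, women hold best offer):
  M0 proposes to W0; she accepts
  M1 proposes to W0; rejected
  M1 proposes to W2; she accepts
  M2 proposes to W1; she accepts
Step 2: Final matching: W0-M0, W1-M2, W2-M1
Step 3: 0-indexed ranks (man's rank of his match, then woman's): 0 + 0 + 0 + 1 + 1 + 2
Step 4: Total rank sum = 4

4


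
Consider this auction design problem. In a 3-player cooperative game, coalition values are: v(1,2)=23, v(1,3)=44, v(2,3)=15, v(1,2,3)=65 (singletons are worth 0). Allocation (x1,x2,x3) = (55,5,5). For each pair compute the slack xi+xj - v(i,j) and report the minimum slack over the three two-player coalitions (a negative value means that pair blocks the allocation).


Step 1: Slack for coalition (1,2): x1+x2 - v12 = 60 - 23 = 37
Step 2: Slack for coalition (1,3): x1+x3 - v13 = 60 - 44 = 16
Step 3: Slack for coalition (2,3): x2+x3 - v23 = 10 - 15 = -5
Step 4: Minimum slack = min(37, 16, -5) = -5, attained by (2,3); coalition (2,3) can block (slack < 0), so the allocation is not in the core

-5


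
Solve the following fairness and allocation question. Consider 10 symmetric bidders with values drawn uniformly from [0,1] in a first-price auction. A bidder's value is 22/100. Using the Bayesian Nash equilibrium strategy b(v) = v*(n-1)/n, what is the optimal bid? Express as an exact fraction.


Step 1: The symmetric BNE bidding function is b(v) = v * (n-1) / n
Step 2: Substitute v = 11/50 and n = 10
Step 3: b = 11/50 * 9/10
Step 4: b = 99/500

99/500


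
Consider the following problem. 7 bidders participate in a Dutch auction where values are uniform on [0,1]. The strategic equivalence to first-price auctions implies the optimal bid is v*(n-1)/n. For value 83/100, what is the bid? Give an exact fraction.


Step 1: Dutch auctions are strategically equivalent to first-price auctions
Step 2: The equilibrium bid is b(v) = v*(n-1)/n
Step 3: b = 83/100 * 6/7
Step 4: b = 249/350

249/350


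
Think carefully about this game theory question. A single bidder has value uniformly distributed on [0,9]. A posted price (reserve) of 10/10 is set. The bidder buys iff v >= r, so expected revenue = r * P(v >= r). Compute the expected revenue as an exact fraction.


Step 1: Posted price r = 1, value support [0,9]
Step 2: P(v >= r) = (9 - 1)/9 = 8/9
Step 3: Expected revenue = r * P(v >= r) = 1 * 8/9
Step 4: Revenue = 8/9

8/9


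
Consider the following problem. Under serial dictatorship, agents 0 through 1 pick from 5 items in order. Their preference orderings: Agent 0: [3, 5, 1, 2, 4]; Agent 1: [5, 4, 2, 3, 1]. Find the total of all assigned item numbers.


Step 1: Agent 0 picks item 3
Step 2: Agent 1 picks item 5
Step 3: Sum = 3 + 5 = 8

8


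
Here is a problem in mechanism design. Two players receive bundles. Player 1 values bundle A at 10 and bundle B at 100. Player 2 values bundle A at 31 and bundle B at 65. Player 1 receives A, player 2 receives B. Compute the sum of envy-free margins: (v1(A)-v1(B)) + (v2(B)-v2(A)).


Step 1: Player 1's margin = v1(A) - v1(B) = 10 - 100 = -90
Step 2: Player 2's margin = v2(B) - v2(A) = 65 - 31 = 34
Step 3: Total margin = -90 + 34 = -56

-56


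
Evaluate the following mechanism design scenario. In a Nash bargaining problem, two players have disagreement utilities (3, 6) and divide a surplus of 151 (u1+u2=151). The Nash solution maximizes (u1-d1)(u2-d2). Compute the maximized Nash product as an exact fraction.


Step 1: The Nash solution splits surplus symmetrically above the disagreement point
Step 2: u1 = (total + d1 - d2)/2 = (151 + 3 - 6)/2 = 74
Step 3: u2 = (total - d1 + d2)/2 = (151 - 3 + 6)/2 = 77
Step 4: Nash product = (74 - 3) * (77 - 6)
Step 5: = 71 * 71 = 5041

5041


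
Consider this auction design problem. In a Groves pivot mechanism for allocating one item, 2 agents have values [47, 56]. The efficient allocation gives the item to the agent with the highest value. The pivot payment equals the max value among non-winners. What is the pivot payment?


Step 1: The efficient winner is agent 1 with value 56
Step 2: Other agents' values: [47]
Step 3: Pivot payment = max(others) = 47
Step 4: The winner pays 47

47


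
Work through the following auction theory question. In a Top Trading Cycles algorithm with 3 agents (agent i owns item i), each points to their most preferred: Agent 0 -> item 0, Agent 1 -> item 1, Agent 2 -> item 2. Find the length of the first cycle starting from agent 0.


Step 1: Trace the pointer graph from agent 0: 0 -> 0
Step 2: A cycle is detected when we revisit agent 0
Step 3: The cycle is: 0 -> 0
Step 4: Cycle length = 1

1


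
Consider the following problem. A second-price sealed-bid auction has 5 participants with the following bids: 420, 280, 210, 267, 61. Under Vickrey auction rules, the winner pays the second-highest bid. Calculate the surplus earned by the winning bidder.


Step 1: Sort bids in descending order: 420, 280, 267, 210, 61
Step 2: The winning bid is the highest: 420
Step 3: The payment equals the second-highest bid: 280
Step 4: Surplus = winner's bid - payment = 420 - 280 = 140

140


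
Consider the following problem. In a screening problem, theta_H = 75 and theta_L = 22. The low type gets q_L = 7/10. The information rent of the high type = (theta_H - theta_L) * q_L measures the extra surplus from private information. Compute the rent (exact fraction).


Step 1: theta_H - theta_L = 75 - 22 = 53
Step 2: Information rent = (theta_H - theta_L) * q_L
Step 3: = 53 * 7/10
Step 4: = 371/10

371/10


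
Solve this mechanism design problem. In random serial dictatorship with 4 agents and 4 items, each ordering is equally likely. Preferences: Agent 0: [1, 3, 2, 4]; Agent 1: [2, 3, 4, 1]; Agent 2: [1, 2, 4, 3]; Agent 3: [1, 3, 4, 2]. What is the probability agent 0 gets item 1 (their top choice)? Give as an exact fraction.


Step 1: Agent 0 wants item 1
Step 2: There are 24 possible orderings of agents
Step 3: In 8 orderings, agent 0 gets item 1
Step 4: Probability = 8/24 = 1/3

1/3


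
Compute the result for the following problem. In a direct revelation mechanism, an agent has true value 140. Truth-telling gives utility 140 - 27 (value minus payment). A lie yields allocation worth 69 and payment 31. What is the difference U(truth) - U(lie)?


Step 1: U(truth) = value - payment = 140 - 27 = 113
Step 2: U(lie) = allocation - payment = 69 - 31 = 38
Step 3: IC gap = 113 - 38 = 75

75


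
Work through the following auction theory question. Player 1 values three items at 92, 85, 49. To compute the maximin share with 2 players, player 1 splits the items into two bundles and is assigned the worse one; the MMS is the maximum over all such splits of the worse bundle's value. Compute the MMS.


Step 1: Item values = 92, 85, 49
Step 2: Enumerate all 2-bundle partitions and take the smaller bundle:
  Partition 1: {92} vs {85,49} -> bundles 92, 134; min = 92
  Partition 2: {85} vs {92,49} -> bundles 85, 141; min = 85
  Partition 3: {49} vs {92,85} -> bundles 49, 177; min = 49
Step 3: MMS = max(92, 85, 49) = 92

92


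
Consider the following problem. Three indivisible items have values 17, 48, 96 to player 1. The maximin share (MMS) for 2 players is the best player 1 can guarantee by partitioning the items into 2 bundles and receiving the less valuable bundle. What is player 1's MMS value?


Step 1: Item values = 17, 48, 96
Step 2: Enumerate all 2-bundle partitions and take the smaller bundle:
  Partition 1: {17} vs {48,96} -> bundles 17, 144; min = 17
  Partition 2: {48} vs {17,96} -> bundles 48, 113; min = 48
  Partition 3: {96} vs {17,48} -> bundles 96, 65; min = 65
Step 3: MMS = max(17, 48, 65) = 65

65


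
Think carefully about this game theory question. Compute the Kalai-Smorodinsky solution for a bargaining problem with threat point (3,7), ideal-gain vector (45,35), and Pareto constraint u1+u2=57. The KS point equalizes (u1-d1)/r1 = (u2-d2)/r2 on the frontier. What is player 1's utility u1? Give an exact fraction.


Step 1: At the KS point, (u1-d1)/r1 = (u2-d2)/r2 = t and u1+u2 = 57
Step 2: u1 = d1 + r1*t and u2 = d2 + r2*t, so (d1 + r1*t) + (d2 + r2*t) = 57
Step 3: t = (57 - 3 - 7)/(45 + 35) = 47/80
Step 4: u1 = d1 + r1*t = 3 + 45 * 47/80 = 471/16
Step 5: (Check: u2 = d2 + r2*t = 441/16; u1+u2 = 471/16 + 441/16 = 57, on the frontier.)

471/16


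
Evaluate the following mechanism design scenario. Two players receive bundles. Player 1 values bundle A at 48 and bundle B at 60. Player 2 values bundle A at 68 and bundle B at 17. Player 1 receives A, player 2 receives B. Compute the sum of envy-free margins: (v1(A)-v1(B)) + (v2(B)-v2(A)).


Step 1: Player 1's margin = v1(A) - v1(B) = 48 - 60 = -12
Step 2: Player 2's margin = v2(B) - v2(A) = 17 - 68 = -51
Step 3: Total margin = -12 + -51 = -63

-63


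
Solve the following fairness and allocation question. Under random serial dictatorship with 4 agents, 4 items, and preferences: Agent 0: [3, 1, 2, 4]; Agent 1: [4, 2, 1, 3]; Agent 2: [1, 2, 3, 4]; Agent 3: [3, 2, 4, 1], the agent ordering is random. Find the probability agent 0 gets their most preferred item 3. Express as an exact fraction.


Step 1: Agent 0 wants item 3
Step 2: There are 24 possible orderings of agents
Step 3: In 12 orderings, agent 0 gets item 3
Step 4: Probability = 12/24 = 1/2

1/2


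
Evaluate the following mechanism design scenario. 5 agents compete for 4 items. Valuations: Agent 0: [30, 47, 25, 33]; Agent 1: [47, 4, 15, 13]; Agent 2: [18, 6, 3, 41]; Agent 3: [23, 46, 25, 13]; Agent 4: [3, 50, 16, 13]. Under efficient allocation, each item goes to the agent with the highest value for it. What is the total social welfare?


Step 1: For each item, find the maximum value among all agents.
Step 2: Item 0 -> Agent 1 (value 47)
Step 3: Item 1 -> Agent 4 (value 50)
Step 4: Item 2 -> Agent 0 (value 25)
Step 5: Item 3 -> Agent 2 (value 41)
Step 6: Total welfare = 47 + 50 + 25 + 41 = 163

163


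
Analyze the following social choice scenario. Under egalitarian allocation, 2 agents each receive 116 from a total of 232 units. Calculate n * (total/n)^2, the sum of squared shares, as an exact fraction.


Step 1: Each agent's share = 232/2 = 116
Step 2: Square of each share = (116)^2 = 13456
Step 3: Sum of squares = 2 * 13456 = 26912

26912


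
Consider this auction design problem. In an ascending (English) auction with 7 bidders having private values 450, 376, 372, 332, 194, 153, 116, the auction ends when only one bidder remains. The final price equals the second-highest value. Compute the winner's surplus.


Step 1: Identify the highest value: 450
Step 2: Identify the second-highest value: 376
Step 3: The final price = second-highest value = 376
Step 4: Surplus = 450 - 376 = 74

74
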